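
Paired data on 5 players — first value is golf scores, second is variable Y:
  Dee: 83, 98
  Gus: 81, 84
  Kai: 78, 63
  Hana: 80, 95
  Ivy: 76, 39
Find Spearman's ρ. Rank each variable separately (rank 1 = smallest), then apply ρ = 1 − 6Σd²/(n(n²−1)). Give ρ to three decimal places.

Ranks of variable 1: 5, 4, 2, 3, 1
Ranks of variable 2: 5, 3, 2, 4, 1
d = r₁ − r₂: 0, 1, 0, -1, 0
d²: 0, 1, 0, 1, 0; Σd² = 2
ρ = 1 − 6·2/(5·24) = 1 − 12/120 = 0.900

0.900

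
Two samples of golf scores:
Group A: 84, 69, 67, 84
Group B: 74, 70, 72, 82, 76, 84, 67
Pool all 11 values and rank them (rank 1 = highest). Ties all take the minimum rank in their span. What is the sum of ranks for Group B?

Sorted (descending): 84, 84, 84, 82, 76, 74, 72, 70, 69, 67, 67
The 3 values of 84 occupy positions 1–3 → each gets rank 1.
The 2 values of 67 occupy positions 10–11 → each gets rank 10.
Group B values → pooled ranks: 74→6, 70→8, 72→7, 82→4, 76→5, 84→1, 67→10
Rank sum = 6 + 8 + 7 + 4 + 5 + 1 + 10 = 41

41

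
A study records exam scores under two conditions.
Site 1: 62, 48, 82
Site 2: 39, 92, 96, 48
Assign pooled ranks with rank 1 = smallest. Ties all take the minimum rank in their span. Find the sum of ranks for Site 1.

Sorted (ascending): 39, 48, 48, 62, 82, 92, 96
The 2 values of 48 occupy positions 2–3 → each gets rank 2.
Site 1 values → pooled ranks: 62→4, 48→2, 82→5
Rank sum = 4 + 2 + 5 = 11

11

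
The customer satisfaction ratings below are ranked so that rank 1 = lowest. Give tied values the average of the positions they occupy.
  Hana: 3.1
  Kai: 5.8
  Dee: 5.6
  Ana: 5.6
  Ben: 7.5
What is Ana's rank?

Sorted (ascending): 3.1, 5.6, 5.6, 5.8, 7.5
The 2 values of 5.6 occupy positions 2–3 → average rank (2+3)/2 = 2.5.
Ana has value 5.6 → rank 2.5.

2.5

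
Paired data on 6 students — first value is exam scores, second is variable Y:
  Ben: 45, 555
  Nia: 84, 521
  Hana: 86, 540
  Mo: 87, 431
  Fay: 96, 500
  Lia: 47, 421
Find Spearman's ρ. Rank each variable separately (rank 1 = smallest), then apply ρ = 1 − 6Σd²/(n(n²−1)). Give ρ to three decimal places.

-0.314

Ranks of variable 1: 1, 3, 4, 5, 6, 2
Ranks of variable 2: 6, 4, 5, 2, 3, 1
d = r₁ − r₂: -5, -1, -1, 3, 3, 1
d²: 25, 1, 1, 9, 9, 1; Σd² = 46
ρ = 1 − 6·46/(6·35) = 1 − 276/210 = -0.314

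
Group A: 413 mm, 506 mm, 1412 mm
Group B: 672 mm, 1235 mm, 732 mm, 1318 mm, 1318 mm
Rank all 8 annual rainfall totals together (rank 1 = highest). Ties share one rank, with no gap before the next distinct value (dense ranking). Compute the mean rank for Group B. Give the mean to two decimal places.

Sorted (descending): 1412, 1318, 1318, 1235, 732, 672, 506, 413
The 2 values of 1318 share dense rank 2.
Remaining distinct values take the next consecutive integers.
Group B values → pooled ranks: 672→5, 1235→3, 732→4, 1318→2, 1318→2
Mean rank = (5 + 3 + 4 + 2 + 2) / 5 = 3.20

3.20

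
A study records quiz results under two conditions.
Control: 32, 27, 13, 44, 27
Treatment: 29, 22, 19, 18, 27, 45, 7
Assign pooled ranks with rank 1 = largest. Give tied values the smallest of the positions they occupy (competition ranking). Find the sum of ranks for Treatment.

Sorted (descending): 45, 44, 32, 29, 27, 27, 27, 22, 19, 18, 13, 7
The 3 values of 27 occupy positions 5–7 → each gets rank 5.
Treatment values → pooled ranks: 29→4, 22→8, 19→9, 18→10, 27→5, 45→1, 7→12
Rank sum = 4 + 8 + 9 + 10 + 5 + 1 + 12 = 49

49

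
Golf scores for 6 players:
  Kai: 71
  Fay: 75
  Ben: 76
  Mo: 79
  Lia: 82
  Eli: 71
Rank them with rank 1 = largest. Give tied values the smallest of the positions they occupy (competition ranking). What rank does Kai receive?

5

Sorted (descending): 82, 79, 76, 75, 71, 71
The 2 values of 71 occupy positions 5–6 → each gets rank 5.
Kai has value 71 → rank 5.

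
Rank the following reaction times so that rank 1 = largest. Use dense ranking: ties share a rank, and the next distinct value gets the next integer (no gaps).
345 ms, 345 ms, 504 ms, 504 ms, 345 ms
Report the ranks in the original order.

Sorted (descending): 504, 504, 345, 345, 345
The 2 values of 504 share dense rank 1.
The 3 values of 345 share dense rank 2.

2, 2, 1, 1, 2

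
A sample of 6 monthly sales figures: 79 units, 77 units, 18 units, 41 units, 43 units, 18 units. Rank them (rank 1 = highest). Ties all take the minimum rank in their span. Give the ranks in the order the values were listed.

Sorted (descending): 79, 77, 43, 41, 18, 18
The 2 values of 18 occupy positions 5–6 → each gets rank 5.

1, 2, 5, 4, 3, 5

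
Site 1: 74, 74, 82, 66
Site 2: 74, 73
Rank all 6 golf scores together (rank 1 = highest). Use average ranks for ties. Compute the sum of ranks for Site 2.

Sorted (descending): 82, 74, 74, 74, 73, 66
The 3 values of 74 occupy positions 2–4 → average rank 3.
Site 2 values → pooled ranks: 74→3, 73→5
Rank sum = 3 + 5 = 8

8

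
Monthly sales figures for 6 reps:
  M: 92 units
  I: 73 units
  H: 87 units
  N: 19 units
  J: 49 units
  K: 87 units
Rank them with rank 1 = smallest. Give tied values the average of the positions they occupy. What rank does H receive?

Sorted (ascending): 19, 49, 73, 87, 87, 92
The 2 values of 87 occupy positions 4–5 → average rank (4+5)/2 = 4.5.
H has value 87 units → rank 4.5.

4.5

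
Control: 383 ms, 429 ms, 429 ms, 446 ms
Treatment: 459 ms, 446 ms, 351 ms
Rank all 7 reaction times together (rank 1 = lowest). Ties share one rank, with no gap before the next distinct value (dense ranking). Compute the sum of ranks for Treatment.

10

Sorted (ascending): 351, 383, 429, 429, 446, 446, 459
The 2 values of 429 share dense rank 3.
The 2 values of 446 share dense rank 4.
Remaining distinct values take the next consecutive integers.
Treatment values → pooled ranks: 459→5, 446→4, 351→1
Rank sum = 5 + 4 + 1 = 10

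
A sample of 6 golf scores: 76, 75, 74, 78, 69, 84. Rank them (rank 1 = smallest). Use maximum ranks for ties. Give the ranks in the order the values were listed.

Sorted (ascending): 69, 74, 75, 76, 78, 84
No ties — each value takes its position as its rank.

4, 3, 2, 5, 1, 6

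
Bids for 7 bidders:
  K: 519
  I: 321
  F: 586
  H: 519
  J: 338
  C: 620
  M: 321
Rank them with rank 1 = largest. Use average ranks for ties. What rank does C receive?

Sorted (descending): 620, 586, 519, 519, 338, 321, 321
The 2 values of 519 occupy positions 3–4 → average rank (3+4)/2 = 3.5.
The 2 values of 321 occupy positions 6–7 → average rank (6+7)/2 = 6.5.
C has value 620 → rank 1.

1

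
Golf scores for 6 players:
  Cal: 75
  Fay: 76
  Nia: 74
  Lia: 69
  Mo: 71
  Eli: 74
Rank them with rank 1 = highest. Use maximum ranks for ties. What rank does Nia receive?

4

Sorted (descending): 76, 75, 74, 74, 71, 69
The 2 values of 74 occupy positions 3–4 → each gets rank 4.
Nia has value 74 → rank 4.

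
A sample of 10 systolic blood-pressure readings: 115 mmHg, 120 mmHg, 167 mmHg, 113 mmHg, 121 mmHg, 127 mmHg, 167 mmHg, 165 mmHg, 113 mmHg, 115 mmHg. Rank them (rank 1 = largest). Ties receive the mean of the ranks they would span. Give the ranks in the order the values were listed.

Sorted (descending): 167, 167, 165, 127, 121, 120, 115, 115, 113, 113
The 2 values of 167 occupy positions 1–2 → average rank (1+2)/2 = 1.5.
The 2 values of 115 occupy positions 7–8 → average rank (7+8)/2 = 7.5.
The 2 values of 113 occupy positions 9–10 → average rank (9+10)/2 = 9.5.

7.5, 6, 1.5, 9.5, 5, 4, 1.5, 3, 9.5, 7.5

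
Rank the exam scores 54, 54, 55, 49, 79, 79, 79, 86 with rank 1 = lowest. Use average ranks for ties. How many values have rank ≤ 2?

Sorted (ascending): 49, 54, 54, 55, 79, 79, 79, 86
The 2 values of 54 occupy positions 2–3 → average rank (2+3)/2 = 2.5.
The 3 values of 79 occupy positions 5–7 → average rank 6.
Ranks ≤ 2: {1} → 1 value.

1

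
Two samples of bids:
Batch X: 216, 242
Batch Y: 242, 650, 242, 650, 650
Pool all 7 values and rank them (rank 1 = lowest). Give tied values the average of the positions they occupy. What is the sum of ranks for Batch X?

Sorted (ascending): 216, 242, 242, 242, 650, 650, 650
The 3 values of 242 occupy positions 2–4 → average rank 3.
The 3 values of 650 occupy positions 5–7 → average rank 6.
Batch X values → pooled ranks: 216→1, 242→3
Rank sum = 1 + 3 = 4

4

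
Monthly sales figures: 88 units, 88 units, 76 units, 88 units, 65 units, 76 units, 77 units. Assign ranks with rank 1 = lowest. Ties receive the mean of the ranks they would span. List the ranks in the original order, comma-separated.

Sorted (ascending): 65, 76, 76, 77, 88, 88, 88
The 2 values of 76 occupy positions 2–3 → average rank (2+3)/2 = 2.5.
The 3 values of 88 occupy positions 5–7 → average rank 6.

6, 6, 2.5, 6, 1, 2.5, 4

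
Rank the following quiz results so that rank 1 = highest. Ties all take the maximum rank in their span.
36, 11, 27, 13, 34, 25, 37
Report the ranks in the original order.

2, 7, 4, 6, 3, 5, 1

Sorted (descending): 37, 36, 34, 27, 25, 13, 11
No ties — each value takes its position as its rank.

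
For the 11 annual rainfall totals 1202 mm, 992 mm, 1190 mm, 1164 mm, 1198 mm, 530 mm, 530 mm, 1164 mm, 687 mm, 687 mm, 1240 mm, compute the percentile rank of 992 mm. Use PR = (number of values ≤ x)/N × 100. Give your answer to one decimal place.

45.5

N = 11.
Strictly below 992: 4. Equal to 992: 1.
PR = 5/11 × 100 = 45.5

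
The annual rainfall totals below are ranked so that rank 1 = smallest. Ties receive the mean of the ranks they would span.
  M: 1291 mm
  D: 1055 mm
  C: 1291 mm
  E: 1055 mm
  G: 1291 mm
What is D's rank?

1.5

Sorted (ascending): 1055, 1055, 1291, 1291, 1291
The 2 values of 1055 occupy positions 1–2 → average rank (1+2)/2 = 1.5.
The 3 values of 1291 occupy positions 3–5 → average rank 4.
D has value 1055 mm → rank 1.5.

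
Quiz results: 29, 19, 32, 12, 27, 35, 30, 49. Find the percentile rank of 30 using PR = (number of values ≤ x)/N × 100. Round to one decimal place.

62.5

N = 8.
Strictly below 30: 4. Equal to 30: 1.
PR = 5/8 × 100 = 62.5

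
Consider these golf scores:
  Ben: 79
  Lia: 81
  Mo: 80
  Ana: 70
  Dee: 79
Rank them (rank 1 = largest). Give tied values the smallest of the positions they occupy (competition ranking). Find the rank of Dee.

3

Sorted (descending): 81, 80, 79, 79, 70
The 2 values of 79 occupy positions 3–4 → each gets rank 3.
Dee has value 79 → rank 3.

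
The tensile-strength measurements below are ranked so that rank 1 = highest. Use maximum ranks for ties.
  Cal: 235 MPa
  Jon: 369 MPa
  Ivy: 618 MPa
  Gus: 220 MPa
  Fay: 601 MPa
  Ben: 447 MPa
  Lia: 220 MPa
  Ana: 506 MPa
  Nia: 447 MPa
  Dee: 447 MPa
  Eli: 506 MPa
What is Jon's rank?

Sorted (descending): 618, 601, 506, 506, 447, 447, 447, 369, 235, 220, 220
The 2 values of 506 occupy positions 3–4 → each gets rank 4.
The 3 values of 447 occupy positions 5–7 → each gets rank 7.
The 2 values of 220 occupy positions 10–11 → each gets rank 11.
Jon has value 369 MPa → rank 8.

8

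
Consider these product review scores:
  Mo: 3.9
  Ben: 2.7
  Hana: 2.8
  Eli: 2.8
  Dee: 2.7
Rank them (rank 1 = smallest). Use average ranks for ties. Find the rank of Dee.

Sorted (ascending): 2.7, 2.7, 2.8, 2.8, 3.9
The 2 values of 2.7 occupy positions 1–2 → average rank (1+2)/2 = 1.5.
The 2 values of 2.8 occupy positions 3–4 → average rank (3+4)/2 = 3.5.
Dee has value 2.7 → rank 1.5.

1.5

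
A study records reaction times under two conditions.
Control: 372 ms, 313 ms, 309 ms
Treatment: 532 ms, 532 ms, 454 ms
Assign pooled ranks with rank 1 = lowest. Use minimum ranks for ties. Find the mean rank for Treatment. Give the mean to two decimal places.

Sorted (ascending): 309, 313, 372, 454, 532, 532
The 2 values of 532 occupy positions 5–6 → each gets rank 5.
Treatment values → pooled ranks: 532→5, 532→5, 454→4
Mean rank = (5 + 5 + 4) / 3 = 4.67

4.67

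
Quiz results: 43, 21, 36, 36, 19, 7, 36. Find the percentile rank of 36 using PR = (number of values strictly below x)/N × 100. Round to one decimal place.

N = 7.
Strictly below 36: 3. Equal to 36: 3.
PR = 3/7 × 100 = 42.9

42.9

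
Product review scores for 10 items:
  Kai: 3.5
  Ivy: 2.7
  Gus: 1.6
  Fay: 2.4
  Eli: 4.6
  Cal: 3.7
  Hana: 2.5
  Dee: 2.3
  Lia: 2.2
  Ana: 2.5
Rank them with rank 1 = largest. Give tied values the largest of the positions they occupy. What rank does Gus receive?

Sorted (descending): 4.6, 3.7, 3.5, 2.7, 2.5, 2.5, 2.4, 2.3, 2.2, 1.6
The 2 values of 2.5 occupy positions 5–6 → each gets rank 6.
Gus has value 1.6 → rank 10.

10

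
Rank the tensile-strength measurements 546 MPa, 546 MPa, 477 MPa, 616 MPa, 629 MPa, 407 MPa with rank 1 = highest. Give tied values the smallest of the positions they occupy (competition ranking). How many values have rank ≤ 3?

Sorted (descending): 629, 616, 546, 546, 477, 407
The 2 values of 546 occupy positions 3–4 → each gets rank 3.
Ranks ≤ 3: {1, 2, 3, 3} → 4 values.

4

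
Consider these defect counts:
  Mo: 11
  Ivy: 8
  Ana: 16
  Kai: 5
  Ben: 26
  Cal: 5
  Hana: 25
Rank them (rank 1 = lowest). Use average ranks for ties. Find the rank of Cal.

Sorted (ascending): 5, 5, 8, 11, 16, 25, 26
The 2 values of 5 occupy positions 1–2 → average rank (1+2)/2 = 1.5.
Cal has value 5 → rank 1.5.

1.5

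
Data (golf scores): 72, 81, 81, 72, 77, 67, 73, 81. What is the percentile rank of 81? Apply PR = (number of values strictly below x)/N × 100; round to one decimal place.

N = 8.
Strictly below 81: 5. Equal to 81: 3.
PR = 5/8 × 100 = 62.5

62.5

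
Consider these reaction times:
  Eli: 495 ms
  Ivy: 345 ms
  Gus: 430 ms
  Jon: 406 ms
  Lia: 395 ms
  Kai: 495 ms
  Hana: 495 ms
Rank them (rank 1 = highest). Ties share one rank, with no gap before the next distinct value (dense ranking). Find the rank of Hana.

1

Sorted (descending): 495, 495, 495, 430, 406, 395, 345
The 3 values of 495 share dense rank 1.
Remaining distinct values take the next consecutive integers.
Hana has value 495 ms → rank 1.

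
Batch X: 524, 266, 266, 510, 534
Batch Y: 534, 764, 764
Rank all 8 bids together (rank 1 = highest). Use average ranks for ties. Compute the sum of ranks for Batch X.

29.5

Sorted (descending): 764, 764, 534, 534, 524, 510, 266, 266
The 2 values of 764 occupy positions 1–2 → average rank (1+2)/2 = 1.5.
The 2 values of 534 occupy positions 3–4 → average rank (3+4)/2 = 3.5.
The 2 values of 266 occupy positions 7–8 → average rank (7+8)/2 = 7.5.
Batch X values → pooled ranks: 524→5, 266→7.5, 266→7.5, 510→6, 534→3.5
Rank sum = 5 + 7.5 + 7.5 + 6 + 3.5 = 29.5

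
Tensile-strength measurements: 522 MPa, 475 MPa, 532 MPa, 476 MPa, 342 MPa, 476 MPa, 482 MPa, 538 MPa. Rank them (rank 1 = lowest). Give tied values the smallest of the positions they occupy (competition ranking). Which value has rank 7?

532

Sorted (ascending): 342, 475, 476, 476, 482, 522, 532, 538
The 2 values of 476 occupy positions 3–4 → each gets rank 3.
Rank 7 → value 532.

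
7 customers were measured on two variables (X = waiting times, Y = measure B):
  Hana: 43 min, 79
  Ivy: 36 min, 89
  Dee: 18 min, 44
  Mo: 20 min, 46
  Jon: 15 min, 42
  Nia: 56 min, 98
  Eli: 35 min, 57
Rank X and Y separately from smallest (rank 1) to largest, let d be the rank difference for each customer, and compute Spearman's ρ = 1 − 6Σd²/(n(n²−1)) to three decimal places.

0.964

Ranks of variable 1: 6, 5, 2, 3, 1, 7, 4
Ranks of variable 2: 5, 6, 2, 3, 1, 7, 4
d = r₁ − r₂: 1, -1, 0, 0, 0, 0, 0
d²: 1, 1, 0, 0, 0, 0, 0; Σd² = 2
ρ = 1 − 6·2/(7·48) = 1 − 12/336 = 0.964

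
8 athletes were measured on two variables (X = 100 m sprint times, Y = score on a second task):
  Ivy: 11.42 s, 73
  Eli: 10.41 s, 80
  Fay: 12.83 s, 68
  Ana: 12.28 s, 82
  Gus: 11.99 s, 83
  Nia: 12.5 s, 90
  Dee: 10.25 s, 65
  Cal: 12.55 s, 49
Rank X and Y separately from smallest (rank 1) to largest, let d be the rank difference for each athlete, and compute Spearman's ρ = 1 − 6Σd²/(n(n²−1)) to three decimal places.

Ranks of variable 1: 3, 2, 8, 5, 4, 6, 1, 7
Ranks of variable 2: 4, 5, 3, 6, 7, 8, 2, 1
d = r₁ − r₂: -1, -3, 5, -1, -3, -2, -1, 6
d²: 1, 9, 25, 1, 9, 4, 1, 36; Σd² = 86
ρ = 1 − 6·86/(8·63) = 1 − 516/504 = -0.024

-0.024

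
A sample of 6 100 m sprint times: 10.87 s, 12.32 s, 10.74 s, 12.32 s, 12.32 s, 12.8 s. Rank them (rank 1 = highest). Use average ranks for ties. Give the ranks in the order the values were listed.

Sorted (descending): 12.8, 12.32, 12.32, 12.32, 10.87, 10.74
The 3 values of 12.32 occupy positions 2–4 → average rank 3.

5, 3, 6, 3, 3, 1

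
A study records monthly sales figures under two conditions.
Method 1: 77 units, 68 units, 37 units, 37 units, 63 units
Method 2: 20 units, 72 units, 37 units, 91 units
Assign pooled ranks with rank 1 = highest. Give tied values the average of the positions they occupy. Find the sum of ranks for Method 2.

Sorted (descending): 91, 77, 72, 68, 63, 37, 37, 37, 20
The 3 values of 37 occupy positions 6–8 → average rank 7.
Method 2 values → pooled ranks: 20→9, 72→3, 37→7, 91→1
Rank sum = 9 + 3 + 7 + 1 = 20

20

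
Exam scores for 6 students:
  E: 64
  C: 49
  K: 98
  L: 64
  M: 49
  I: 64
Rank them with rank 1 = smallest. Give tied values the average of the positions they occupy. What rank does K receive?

Sorted (ascending): 49, 49, 64, 64, 64, 98
The 2 values of 49 occupy positions 1–2 → average rank (1+2)/2 = 1.5.
The 3 values of 64 occupy positions 3–5 → average rank 4.
K has value 98 → rank 6.

6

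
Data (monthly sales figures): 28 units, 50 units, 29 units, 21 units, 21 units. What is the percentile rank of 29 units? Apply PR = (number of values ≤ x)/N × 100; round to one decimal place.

80.0

N = 5.
Strictly below 29: 3. Equal to 29: 1.
PR = 4/5 × 100 = 80.0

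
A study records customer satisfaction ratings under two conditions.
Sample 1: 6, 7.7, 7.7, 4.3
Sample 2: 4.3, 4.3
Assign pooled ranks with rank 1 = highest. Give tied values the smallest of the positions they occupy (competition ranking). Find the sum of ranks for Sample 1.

9

Sorted (descending): 7.7, 7.7, 6, 4.3, 4.3, 4.3
The 2 values of 7.7 occupy positions 1–2 → each gets rank 1.
The 3 values of 4.3 occupy positions 4–6 → each gets rank 4.
Sample 1 values → pooled ranks: 6→3, 7.7→1, 7.7→1, 4.3→4
Rank sum = 3 + 1 + 1 + 4 = 9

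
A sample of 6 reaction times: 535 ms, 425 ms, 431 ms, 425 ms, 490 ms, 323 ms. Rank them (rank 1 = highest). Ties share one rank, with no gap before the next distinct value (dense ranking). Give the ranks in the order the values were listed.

Sorted (descending): 535, 490, 431, 425, 425, 323
The 2 values of 425 share dense rank 4.
Remaining distinct values take the next consecutive integers.

1, 4, 3, 4, 2, 5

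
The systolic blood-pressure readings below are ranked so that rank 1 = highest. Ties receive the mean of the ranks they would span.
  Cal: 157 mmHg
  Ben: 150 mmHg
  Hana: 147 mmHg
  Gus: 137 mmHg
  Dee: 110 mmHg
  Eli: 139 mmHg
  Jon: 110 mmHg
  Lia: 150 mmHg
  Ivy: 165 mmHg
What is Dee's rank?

8.5

Sorted (descending): 165, 157, 150, 150, 147, 139, 137, 110, 110
The 2 values of 150 occupy positions 3–4 → average rank (3+4)/2 = 3.5.
The 2 values of 110 occupy positions 8–9 → average rank (8+9)/2 = 8.5.
Dee has value 110 mmHg → rank 8.5.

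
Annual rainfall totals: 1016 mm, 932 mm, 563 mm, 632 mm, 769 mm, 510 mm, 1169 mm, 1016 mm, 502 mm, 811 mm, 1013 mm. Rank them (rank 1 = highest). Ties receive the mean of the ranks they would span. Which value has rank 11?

502

Sorted (descending): 1169, 1016, 1016, 1013, 932, 811, 769, 632, 563, 510, 502
The 2 values of 1016 occupy positions 2–3 → average rank (2+3)/2 = 2.5.
Rank 11 → value 502.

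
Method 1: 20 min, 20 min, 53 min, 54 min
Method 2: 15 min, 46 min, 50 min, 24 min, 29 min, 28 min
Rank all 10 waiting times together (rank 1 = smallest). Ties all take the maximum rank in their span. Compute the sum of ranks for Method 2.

31

Sorted (ascending): 15, 20, 20, 24, 28, 29, 46, 50, 53, 54
The 2 values of 20 occupy positions 2–3 → each gets rank 3.
Method 2 values → pooled ranks: 15→1, 46→7, 50→8, 24→4, 29→6, 28→5
Rank sum = 1 + 7 + 8 + 4 + 6 + 5 = 31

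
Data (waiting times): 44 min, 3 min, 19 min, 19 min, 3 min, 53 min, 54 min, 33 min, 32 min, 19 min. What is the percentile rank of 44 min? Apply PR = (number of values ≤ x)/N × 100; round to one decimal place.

80.0

N = 10.
Strictly below 44: 7. Equal to 44: 1.
PR = 8/10 × 100 = 80.0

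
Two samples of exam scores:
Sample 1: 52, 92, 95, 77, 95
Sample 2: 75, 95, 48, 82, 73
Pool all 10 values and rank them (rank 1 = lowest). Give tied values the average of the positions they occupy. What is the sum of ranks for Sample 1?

Sorted (ascending): 48, 52, 73, 75, 77, 82, 92, 95, 95, 95
The 3 values of 95 occupy positions 8–10 → average rank 9.
Sample 1 values → pooled ranks: 52→2, 92→7, 95→9, 77→5, 95→9
Rank sum = 2 + 7 + 9 + 5 + 9 = 32

32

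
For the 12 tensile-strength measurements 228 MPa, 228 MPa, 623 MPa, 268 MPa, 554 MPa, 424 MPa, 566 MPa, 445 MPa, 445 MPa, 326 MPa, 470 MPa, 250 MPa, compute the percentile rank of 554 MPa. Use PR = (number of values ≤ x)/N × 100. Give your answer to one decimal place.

N = 12.
Strictly below 554: 9. Equal to 554: 1.
PR = 10/12 × 100 = 83.3

83.3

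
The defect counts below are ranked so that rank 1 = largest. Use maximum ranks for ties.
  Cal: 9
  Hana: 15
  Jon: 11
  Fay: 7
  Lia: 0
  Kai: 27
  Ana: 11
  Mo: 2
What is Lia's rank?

8

Sorted (descending): 27, 15, 11, 11, 9, 7, 2, 0
The 2 values of 11 occupy positions 3–4 → each gets rank 4.
Lia has value 0 → rank 8.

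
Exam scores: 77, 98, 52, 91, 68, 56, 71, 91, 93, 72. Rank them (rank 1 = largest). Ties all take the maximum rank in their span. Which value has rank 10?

52

Sorted (descending): 98, 93, 91, 91, 77, 72, 71, 68, 56, 52
The 2 values of 91 occupy positions 3–4 → each gets rank 4.
Rank 10 → value 52.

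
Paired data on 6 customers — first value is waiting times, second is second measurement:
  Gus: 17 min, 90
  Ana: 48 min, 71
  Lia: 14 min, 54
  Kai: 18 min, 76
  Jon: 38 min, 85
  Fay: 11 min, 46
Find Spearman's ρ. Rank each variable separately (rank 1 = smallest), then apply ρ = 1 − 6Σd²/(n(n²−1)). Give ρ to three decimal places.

Ranks of variable 1: 3, 6, 2, 4, 5, 1
Ranks of variable 2: 6, 3, 2, 4, 5, 1
d = r₁ − r₂: -3, 3, 0, 0, 0, 0
d²: 9, 9, 0, 0, 0, 0; Σd² = 18
ρ = 1 − 6·18/(6·35) = 1 − 108/210 = 0.486

0.486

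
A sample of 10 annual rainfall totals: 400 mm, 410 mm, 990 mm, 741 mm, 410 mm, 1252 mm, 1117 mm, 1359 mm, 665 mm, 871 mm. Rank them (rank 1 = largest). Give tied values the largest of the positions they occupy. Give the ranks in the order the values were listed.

10, 9, 4, 6, 9, 2, 3, 1, 7, 5

Sorted (descending): 1359, 1252, 1117, 990, 871, 741, 665, 410, 410, 400
The 2 values of 410 occupy positions 8–9 → each gets rank 9.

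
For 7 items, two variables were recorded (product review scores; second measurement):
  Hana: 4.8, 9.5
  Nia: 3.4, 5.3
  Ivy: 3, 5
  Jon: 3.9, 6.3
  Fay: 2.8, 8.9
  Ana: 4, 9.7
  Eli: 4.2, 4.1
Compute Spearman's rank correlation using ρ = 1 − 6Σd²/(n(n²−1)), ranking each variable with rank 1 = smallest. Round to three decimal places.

0.179

Ranks of variable 1: 7, 3, 2, 4, 1, 5, 6
Ranks of variable 2: 6, 3, 2, 4, 5, 7, 1
d = r₁ − r₂: 1, 0, 0, 0, -4, -2, 5
d²: 1, 0, 0, 0, 16, 4, 25; Σd² = 46
ρ = 1 − 6·46/(7·48) = 1 − 276/336 = 0.179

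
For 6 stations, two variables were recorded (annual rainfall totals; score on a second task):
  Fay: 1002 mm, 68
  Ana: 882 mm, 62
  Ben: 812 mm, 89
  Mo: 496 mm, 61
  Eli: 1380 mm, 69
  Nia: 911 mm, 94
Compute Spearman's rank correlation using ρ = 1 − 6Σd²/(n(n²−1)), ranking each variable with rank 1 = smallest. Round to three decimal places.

Ranks of variable 1: 5, 3, 2, 1, 6, 4
Ranks of variable 2: 3, 2, 5, 1, 4, 6
d = r₁ − r₂: 2, 1, -3, 0, 2, -2
d²: 4, 1, 9, 0, 4, 4; Σd² = 22
ρ = 1 − 6·22/(6·35) = 1 − 132/210 = 0.371

0.371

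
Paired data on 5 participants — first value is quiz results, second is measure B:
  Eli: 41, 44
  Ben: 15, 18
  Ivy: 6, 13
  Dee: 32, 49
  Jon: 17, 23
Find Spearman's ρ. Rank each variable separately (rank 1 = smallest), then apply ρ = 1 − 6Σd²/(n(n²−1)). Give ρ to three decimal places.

0.900

Ranks of variable 1: 5, 2, 1, 4, 3
Ranks of variable 2: 4, 2, 1, 5, 3
d = r₁ − r₂: 1, 0, 0, -1, 0
d²: 1, 0, 0, 1, 0; Σd² = 2
ρ = 1 − 6·2/(5·24) = 1 − 12/120 = 0.900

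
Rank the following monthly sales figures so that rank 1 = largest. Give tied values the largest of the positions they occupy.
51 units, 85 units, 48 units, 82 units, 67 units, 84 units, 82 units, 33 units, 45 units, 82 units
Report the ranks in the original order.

7, 1, 8, 5, 6, 2, 5, 10, 9, 5

Sorted (descending): 85, 84, 82, 82, 82, 67, 51, 48, 45, 33
The 3 values of 82 occupy positions 3–5 → each gets rank 5.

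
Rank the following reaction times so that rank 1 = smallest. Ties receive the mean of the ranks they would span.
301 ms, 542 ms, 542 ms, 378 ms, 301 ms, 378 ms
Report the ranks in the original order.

1.5, 5.5, 5.5, 3.5, 1.5, 3.5

Sorted (ascending): 301, 301, 378, 378, 542, 542
The 2 values of 301 occupy positions 1–2 → average rank (1+2)/2 = 1.5.
The 2 values of 378 occupy positions 3–4 → average rank (3+4)/2 = 3.5.
The 2 values of 542 occupy positions 5–6 → average rank (5+6)/2 = 5.5.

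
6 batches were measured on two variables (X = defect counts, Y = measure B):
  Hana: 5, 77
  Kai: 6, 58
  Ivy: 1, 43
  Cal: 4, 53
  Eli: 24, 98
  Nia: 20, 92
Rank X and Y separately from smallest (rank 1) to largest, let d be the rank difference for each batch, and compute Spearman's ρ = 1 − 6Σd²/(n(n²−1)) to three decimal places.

Ranks of variable 1: 3, 4, 1, 2, 6, 5
Ranks of variable 2: 4, 3, 1, 2, 6, 5
d = r₁ − r₂: -1, 1, 0, 0, 0, 0
d²: 1, 1, 0, 0, 0, 0; Σd² = 2
ρ = 1 − 6·2/(6·35) = 1 − 12/210 = 0.943

0.943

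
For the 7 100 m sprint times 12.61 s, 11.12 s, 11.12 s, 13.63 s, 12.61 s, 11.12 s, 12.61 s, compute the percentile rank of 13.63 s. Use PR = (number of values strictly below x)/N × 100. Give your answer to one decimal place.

N = 7.
Strictly below 13.63: 6. Equal to 13.63: 1.
PR = 6/7 × 100 = 85.7

85.7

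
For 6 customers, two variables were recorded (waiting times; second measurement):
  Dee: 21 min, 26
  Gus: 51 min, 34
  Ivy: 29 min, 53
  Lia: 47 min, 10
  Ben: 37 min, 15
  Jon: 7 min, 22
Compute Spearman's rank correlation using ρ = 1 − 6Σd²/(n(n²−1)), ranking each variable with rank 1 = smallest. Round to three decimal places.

-0.086

Ranks of variable 1: 2, 6, 3, 5, 4, 1
Ranks of variable 2: 4, 5, 6, 1, 2, 3
d = r₁ − r₂: -2, 1, -3, 4, 2, -2
d²: 4, 1, 9, 16, 4, 4; Σd² = 38
ρ = 1 − 6·38/(6·35) = 1 − 228/210 = -0.086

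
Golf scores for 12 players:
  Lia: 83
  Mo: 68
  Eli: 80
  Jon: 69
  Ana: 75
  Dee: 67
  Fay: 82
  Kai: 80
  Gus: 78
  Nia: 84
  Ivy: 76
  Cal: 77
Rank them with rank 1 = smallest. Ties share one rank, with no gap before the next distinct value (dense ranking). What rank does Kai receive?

Sorted (ascending): 67, 68, 69, 75, 76, 77, 78, 80, 80, 82, 83, 84
The 2 values of 80 share dense rank 8.
Remaining distinct values take the next consecutive integers.
Kai has value 80 → rank 8.

8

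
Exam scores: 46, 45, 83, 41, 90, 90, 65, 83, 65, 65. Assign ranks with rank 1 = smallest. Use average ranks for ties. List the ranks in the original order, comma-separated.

Sorted (ascending): 41, 45, 46, 65, 65, 65, 83, 83, 90, 90
The 3 values of 65 occupy positions 4–6 → average rank 5.
The 2 values of 83 occupy positions 7–8 → average rank (7+8)/2 = 7.5.
The 2 values of 90 occupy positions 9–10 → average rank (9+10)/2 = 9.5.

3, 2, 7.5, 1, 9.5, 9.5, 5, 7.5, 5, 5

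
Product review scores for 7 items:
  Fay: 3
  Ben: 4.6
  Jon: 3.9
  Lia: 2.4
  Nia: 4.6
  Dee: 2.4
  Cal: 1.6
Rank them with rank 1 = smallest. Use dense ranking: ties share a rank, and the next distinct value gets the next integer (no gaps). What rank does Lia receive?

2

Sorted (ascending): 1.6, 2.4, 2.4, 3, 3.9, 4.6, 4.6
The 2 values of 2.4 share dense rank 2.
The 2 values of 4.6 share dense rank 5.
Remaining distinct values take the next consecutive integers.
Lia has value 2.4 → rank 2.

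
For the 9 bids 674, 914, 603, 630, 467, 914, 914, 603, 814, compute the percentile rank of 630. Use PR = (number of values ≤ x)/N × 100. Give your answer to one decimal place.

N = 9.
Strictly below 630: 3. Equal to 630: 1.
PR = 4/9 × 100 = 44.4

44.4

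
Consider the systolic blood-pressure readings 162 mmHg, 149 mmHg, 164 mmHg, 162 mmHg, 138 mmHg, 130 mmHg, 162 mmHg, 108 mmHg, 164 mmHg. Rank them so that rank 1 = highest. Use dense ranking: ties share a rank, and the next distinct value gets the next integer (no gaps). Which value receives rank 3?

149

Sorted (descending): 164, 164, 162, 162, 162, 149, 138, 130, 108
The 2 values of 164 share dense rank 1.
The 3 values of 162 share dense rank 2.
Remaining distinct values take the next consecutive integers.
Rank 3 → value 149.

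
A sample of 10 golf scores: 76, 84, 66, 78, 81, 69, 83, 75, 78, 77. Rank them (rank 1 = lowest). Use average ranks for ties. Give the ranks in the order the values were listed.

Sorted (ascending): 66, 69, 75, 76, 77, 78, 78, 81, 83, 84
The 2 values of 78 occupy positions 6–7 → average rank (6+7)/2 = 6.5.

4, 10, 1, 6.5, 8, 2, 9, 3, 6.5, 5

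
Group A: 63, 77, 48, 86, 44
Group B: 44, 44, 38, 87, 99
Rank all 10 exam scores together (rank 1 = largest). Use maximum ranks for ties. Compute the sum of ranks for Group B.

Sorted (descending): 99, 87, 86, 77, 63, 48, 44, 44, 44, 38
The 3 values of 44 occupy positions 7–9 → each gets rank 9.
Group B values → pooled ranks: 44→9, 44→9, 38→10, 87→2, 99→1
Rank sum = 9 + 9 + 10 + 2 + 1 = 31

31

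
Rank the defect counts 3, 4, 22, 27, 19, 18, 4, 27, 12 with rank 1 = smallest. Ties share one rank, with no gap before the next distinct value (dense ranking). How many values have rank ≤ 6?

7

Sorted (ascending): 3, 4, 4, 12, 18, 19, 22, 27, 27
The 2 values of 4 share dense rank 2.
The 2 values of 27 share dense rank 7.
Remaining distinct values take the next consecutive integers.
Ranks ≤ 6: {1, 2, 2, 3, 4, 5, 6} → 7 values.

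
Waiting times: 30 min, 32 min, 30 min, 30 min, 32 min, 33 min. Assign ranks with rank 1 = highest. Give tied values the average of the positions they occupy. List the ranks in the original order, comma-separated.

Sorted (descending): 33, 32, 32, 30, 30, 30
The 2 values of 32 occupy positions 2–3 → average rank (2+3)/2 = 2.5.
The 3 values of 30 occupy positions 4–6 → average rank 5.

5, 2.5, 5, 5, 2.5, 1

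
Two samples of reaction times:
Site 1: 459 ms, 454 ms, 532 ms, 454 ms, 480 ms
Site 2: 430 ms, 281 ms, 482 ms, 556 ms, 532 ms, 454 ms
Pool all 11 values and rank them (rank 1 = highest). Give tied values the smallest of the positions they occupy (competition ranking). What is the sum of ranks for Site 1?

27

Sorted (descending): 556, 532, 532, 482, 480, 459, 454, 454, 454, 430, 281
The 2 values of 532 occupy positions 2–3 → each gets rank 2.
The 3 values of 454 occupy positions 7–9 → each gets rank 7.
Site 1 values → pooled ranks: 459→6, 454→7, 532→2, 454→7, 480→5
Rank sum = 6 + 7 + 2 + 7 + 5 = 27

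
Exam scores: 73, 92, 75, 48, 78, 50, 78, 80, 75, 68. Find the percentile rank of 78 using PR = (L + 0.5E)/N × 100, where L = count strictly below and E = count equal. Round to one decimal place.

N = 10.
Strictly below 78: 6. Equal to 78: 2.
PR = (6 + 0.5·2)/10 × 100 = 70.0

70.0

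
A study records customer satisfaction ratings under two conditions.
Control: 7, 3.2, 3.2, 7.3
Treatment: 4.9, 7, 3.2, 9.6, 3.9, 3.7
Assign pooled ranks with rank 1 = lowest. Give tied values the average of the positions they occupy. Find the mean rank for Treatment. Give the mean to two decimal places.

5.75

Sorted (ascending): 3.2, 3.2, 3.2, 3.7, 3.9, 4.9, 7, 7, 7.3, 9.6
The 3 values of 3.2 occupy positions 1–3 → average rank 2.
The 2 values of 7 occupy positions 7–8 → average rank (7+8)/2 = 7.5.
Treatment values → pooled ranks: 4.9→6, 7→7.5, 3.2→2, 9.6→10, 3.9→5, 3.7→4
Mean rank = (6 + 7.5 + 2 + 10 + 5 + 4) / 6 = 5.75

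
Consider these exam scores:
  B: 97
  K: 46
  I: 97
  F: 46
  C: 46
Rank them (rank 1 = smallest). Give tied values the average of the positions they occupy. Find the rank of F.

2

Sorted (ascending): 46, 46, 46, 97, 97
The 3 values of 46 occupy positions 1–3 → average rank 2.
The 2 values of 97 occupy positions 4–5 → average rank (4+5)/2 = 4.5.
F has value 46 → rank 2.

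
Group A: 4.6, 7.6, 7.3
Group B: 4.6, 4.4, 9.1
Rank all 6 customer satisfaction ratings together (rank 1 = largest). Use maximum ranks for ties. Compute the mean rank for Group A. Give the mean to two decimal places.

3.33

Sorted (descending): 9.1, 7.6, 7.3, 4.6, 4.6, 4.4
The 2 values of 4.6 occupy positions 4–5 → each gets rank 5.
Group A values → pooled ranks: 4.6→5, 7.6→2, 7.3→3
Mean rank = (5 + 2 + 3) / 3 = 3.33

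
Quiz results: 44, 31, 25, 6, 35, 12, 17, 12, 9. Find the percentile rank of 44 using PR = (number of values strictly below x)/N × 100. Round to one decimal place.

88.9

N = 9.
Strictly below 44: 8. Equal to 44: 1.
PR = 8/9 × 100 = 88.9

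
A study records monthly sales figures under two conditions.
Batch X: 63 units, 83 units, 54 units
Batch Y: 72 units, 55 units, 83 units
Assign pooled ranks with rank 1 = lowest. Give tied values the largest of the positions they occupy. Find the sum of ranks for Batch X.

10

Sorted (ascending): 54, 55, 63, 72, 83, 83
The 2 values of 83 occupy positions 5–6 → each gets rank 6.
Batch X values → pooled ranks: 63→3, 83→6, 54→1
Rank sum = 3 + 6 + 1 = 10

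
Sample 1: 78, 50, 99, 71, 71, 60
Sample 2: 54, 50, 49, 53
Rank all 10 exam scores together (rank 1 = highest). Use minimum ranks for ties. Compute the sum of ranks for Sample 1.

22

Sorted (descending): 99, 78, 71, 71, 60, 54, 53, 50, 50, 49
The 2 values of 71 occupy positions 3–4 → each gets rank 3.
The 2 values of 50 occupy positions 8–9 → each gets rank 8.
Sample 1 values → pooled ranks: 78→2, 50→8, 99→1, 71→3, 71→3, 60→5
Rank sum = 2 + 8 + 1 + 3 + 3 + 5 = 22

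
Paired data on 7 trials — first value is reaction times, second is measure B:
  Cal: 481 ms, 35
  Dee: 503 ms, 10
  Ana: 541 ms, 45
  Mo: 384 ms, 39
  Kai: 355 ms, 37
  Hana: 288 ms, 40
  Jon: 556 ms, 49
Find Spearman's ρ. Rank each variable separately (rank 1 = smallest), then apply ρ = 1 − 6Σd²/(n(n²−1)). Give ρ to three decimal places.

0.321

Ranks of variable 1: 4, 5, 6, 3, 2, 1, 7
Ranks of variable 2: 2, 1, 6, 4, 3, 5, 7
d = r₁ − r₂: 2, 4, 0, -1, -1, -4, 0
d²: 4, 16, 0, 1, 1, 16, 0; Σd² = 38
ρ = 1 − 6·38/(7·48) = 1 − 228/336 = 0.321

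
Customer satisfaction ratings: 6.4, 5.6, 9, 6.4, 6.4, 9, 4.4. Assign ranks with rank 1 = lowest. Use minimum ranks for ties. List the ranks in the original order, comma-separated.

3, 2, 6, 3, 3, 6, 1

Sorted (ascending): 4.4, 5.6, 6.4, 6.4, 6.4, 9, 9
The 3 values of 6.4 occupy positions 3–5 → each gets rank 3.
The 2 values of 9 occupy positions 6–7 → each gets rank 6.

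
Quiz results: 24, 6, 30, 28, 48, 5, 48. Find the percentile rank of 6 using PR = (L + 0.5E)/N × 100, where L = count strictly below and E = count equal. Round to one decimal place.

21.4

N = 7.
Strictly below 6: 1. Equal to 6: 1.
PR = (1 + 0.5·1)/7 × 100 = 21.4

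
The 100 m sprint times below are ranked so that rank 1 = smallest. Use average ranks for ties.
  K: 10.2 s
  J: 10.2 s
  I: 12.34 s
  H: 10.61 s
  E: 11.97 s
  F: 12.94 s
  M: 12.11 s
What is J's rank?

Sorted (ascending): 10.2, 10.2, 10.61, 11.97, 12.11, 12.34, 12.94
The 2 values of 10.2 occupy positions 1–2 → average rank (1+2)/2 = 1.5.
J has value 10.2 s → rank 1.5.

1.5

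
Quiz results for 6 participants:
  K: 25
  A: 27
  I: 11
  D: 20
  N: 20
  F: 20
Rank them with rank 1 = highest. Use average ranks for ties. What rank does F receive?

Sorted (descending): 27, 25, 20, 20, 20, 11
The 3 values of 20 occupy positions 3–5 → average rank 4.
F has value 20 → rank 4.

4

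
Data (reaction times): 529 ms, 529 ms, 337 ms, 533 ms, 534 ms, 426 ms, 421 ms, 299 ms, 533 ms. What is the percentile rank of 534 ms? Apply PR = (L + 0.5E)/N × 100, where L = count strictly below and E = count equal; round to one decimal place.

N = 9.
Strictly below 534: 8. Equal to 534: 1.
PR = (8 + 0.5·1)/9 × 100 = 94.4

94.4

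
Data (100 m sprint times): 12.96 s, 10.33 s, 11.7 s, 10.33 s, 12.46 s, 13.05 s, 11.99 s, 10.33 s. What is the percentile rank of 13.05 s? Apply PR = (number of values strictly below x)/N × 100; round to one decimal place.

87.5

N = 8.
Strictly below 13.05: 7. Equal to 13.05: 1.
PR = 7/8 × 100 = 87.5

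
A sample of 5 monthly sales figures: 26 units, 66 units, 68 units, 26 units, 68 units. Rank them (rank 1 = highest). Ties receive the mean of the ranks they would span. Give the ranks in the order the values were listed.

Sorted (descending): 68, 68, 66, 26, 26
The 2 values of 68 occupy positions 1–2 → average rank (1+2)/2 = 1.5.
The 2 values of 26 occupy positions 4–5 → average rank (4+5)/2 = 4.5.

4.5, 3, 1.5, 4.5, 1.5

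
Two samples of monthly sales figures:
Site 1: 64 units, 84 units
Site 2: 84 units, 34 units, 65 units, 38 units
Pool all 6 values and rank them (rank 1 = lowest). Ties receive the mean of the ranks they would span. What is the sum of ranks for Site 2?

12.5

Sorted (ascending): 34, 38, 64, 65, 84, 84
The 2 values of 84 occupy positions 5–6 → average rank (5+6)/2 = 5.5.
Site 2 values → pooled ranks: 84→5.5, 34→1, 65→4, 38→2
Rank sum = 5.5 + 1 + 4 + 2 = 12.5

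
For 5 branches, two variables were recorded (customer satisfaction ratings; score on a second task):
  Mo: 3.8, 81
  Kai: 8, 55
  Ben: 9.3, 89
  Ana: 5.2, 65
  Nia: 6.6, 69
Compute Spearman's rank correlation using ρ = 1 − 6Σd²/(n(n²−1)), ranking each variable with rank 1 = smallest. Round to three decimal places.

Ranks of variable 1: 1, 4, 5, 2, 3
Ranks of variable 2: 4, 1, 5, 2, 3
d = r₁ − r₂: -3, 3, 0, 0, 0
d²: 9, 9, 0, 0, 0; Σd² = 18
ρ = 1 − 6·18/(5·24) = 1 − 108/120 = 0.100

0.100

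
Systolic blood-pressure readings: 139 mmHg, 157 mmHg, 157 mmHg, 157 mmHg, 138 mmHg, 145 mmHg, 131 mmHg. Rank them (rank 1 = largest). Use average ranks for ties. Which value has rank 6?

138

Sorted (descending): 157, 157, 157, 145, 139, 138, 131
The 3 values of 157 occupy positions 1–3 → average rank 2.
Rank 6 → value 138.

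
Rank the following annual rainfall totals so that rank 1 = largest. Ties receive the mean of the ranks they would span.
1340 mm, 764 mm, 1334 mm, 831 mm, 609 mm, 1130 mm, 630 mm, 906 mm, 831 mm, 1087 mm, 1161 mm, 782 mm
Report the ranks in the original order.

Sorted (descending): 1340, 1334, 1161, 1130, 1087, 906, 831, 831, 782, 764, 630, 609
The 2 values of 831 occupy positions 7–8 → average rank (7+8)/2 = 7.5.

1, 10, 2, 7.5, 12, 4, 11, 6, 7.5, 5, 3, 9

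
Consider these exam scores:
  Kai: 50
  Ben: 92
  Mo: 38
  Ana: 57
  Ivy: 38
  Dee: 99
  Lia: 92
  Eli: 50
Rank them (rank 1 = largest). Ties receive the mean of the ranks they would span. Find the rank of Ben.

2.5

Sorted (descending): 99, 92, 92, 57, 50, 50, 38, 38
The 2 values of 92 occupy positions 2–3 → average rank (2+3)/2 = 2.5.
The 2 values of 50 occupy positions 5–6 → average rank (5+6)/2 = 5.5.
The 2 values of 38 occupy positions 7–8 → average rank (7+8)/2 = 7.5.
Ben has value 92 → rank 2.5.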